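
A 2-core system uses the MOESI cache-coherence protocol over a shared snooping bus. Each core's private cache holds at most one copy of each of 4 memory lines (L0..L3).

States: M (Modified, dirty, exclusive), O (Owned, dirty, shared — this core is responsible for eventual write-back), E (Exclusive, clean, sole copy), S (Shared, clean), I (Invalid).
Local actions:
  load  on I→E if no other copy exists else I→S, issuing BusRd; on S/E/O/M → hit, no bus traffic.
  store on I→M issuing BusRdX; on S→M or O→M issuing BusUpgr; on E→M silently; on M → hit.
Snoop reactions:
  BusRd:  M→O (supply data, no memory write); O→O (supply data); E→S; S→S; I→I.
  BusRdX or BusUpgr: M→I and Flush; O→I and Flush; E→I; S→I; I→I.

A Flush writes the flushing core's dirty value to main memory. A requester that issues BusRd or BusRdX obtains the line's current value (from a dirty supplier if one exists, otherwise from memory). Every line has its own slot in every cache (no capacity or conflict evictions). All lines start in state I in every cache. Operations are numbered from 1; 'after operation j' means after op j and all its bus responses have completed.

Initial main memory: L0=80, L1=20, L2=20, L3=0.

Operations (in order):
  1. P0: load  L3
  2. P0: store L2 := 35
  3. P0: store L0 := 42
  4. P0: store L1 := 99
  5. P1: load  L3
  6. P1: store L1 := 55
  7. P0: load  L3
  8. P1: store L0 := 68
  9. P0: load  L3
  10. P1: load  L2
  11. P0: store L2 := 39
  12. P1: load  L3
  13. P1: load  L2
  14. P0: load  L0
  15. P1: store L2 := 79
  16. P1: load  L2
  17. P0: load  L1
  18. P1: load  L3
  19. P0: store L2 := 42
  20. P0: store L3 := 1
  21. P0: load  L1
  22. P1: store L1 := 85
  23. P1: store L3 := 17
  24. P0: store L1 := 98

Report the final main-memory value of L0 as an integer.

[1] P0: load  L3 | P0:E(0), P1:I | bus: BusRd
[2] P0: store L2 := 35 | P0:M(35), P1:I | bus: BusRdX
[3] P0: store L0 := 42 | P0:M(42), P1:I | bus: BusRdX
[4] P0: store L1 := 99 | P0:M(99), P1:I | bus: BusRdX
[5] P1: load  L3 | P0:S(0), P1:S(0) | bus: BusRd
[6] P1: store L1 := 55 | P0:I, P1:M(55) | bus: BusRdX,Flush
[7] P0: load  L3 | P0:S(0), P1:S(0) | bus: none
[8] P1: store L0 := 68 | P0:I, P1:M(68) | bus: BusRdX,Flush
[9] P0: load  L3 | P0:S(0), P1:S(0) | bus: none
[10] P1: load  L2 | P0:O(35), P1:S(35) | bus: BusRd
[11] P0: store L2 := 39 | P0:M(39), P1:I | bus: BusUpgr
[12] P1: load  L3 | P0:S(0), P1:S(0) | bus: none
[13] P1: load  L2 | P0:O(39), P1:S(39) | bus: BusRd
[14] P0: load  L0 | P0:S(68), P1:O(68) | bus: BusRd
[15] P1: store L2 := 79 | P0:I, P1:M(79) | bus: BusUpgr,Flush
[16] P1: load  L2 | P0:I, P1:M(79) | bus: none
[17] P0: load  L1 | P0:S(55), P1:O(55) | bus: BusRd
[18] P1: load  L3 | P0:S(0), P1:S(0) | bus: none
[19] P0: store L2 := 42 | P0:M(42), P1:I | bus: BusRdX,Flush
[20] P0: store L3 := 1 | P0:M(1), P1:I | bus: BusUpgr
[21] P0: load  L1 | P0:S(55), P1:O(55) | bus: none
[22] P1: store L1 := 85 | P0:I, P1:M(85) | bus: BusUpgr
[23] P1: store L3 := 17 | P0:I, P1:M(17) | bus: BusRdX,Flush
[24] P0: store L1 := 98 | P0:M(98), P1:I | bus: BusRdX,Flush

memory[L0] = 42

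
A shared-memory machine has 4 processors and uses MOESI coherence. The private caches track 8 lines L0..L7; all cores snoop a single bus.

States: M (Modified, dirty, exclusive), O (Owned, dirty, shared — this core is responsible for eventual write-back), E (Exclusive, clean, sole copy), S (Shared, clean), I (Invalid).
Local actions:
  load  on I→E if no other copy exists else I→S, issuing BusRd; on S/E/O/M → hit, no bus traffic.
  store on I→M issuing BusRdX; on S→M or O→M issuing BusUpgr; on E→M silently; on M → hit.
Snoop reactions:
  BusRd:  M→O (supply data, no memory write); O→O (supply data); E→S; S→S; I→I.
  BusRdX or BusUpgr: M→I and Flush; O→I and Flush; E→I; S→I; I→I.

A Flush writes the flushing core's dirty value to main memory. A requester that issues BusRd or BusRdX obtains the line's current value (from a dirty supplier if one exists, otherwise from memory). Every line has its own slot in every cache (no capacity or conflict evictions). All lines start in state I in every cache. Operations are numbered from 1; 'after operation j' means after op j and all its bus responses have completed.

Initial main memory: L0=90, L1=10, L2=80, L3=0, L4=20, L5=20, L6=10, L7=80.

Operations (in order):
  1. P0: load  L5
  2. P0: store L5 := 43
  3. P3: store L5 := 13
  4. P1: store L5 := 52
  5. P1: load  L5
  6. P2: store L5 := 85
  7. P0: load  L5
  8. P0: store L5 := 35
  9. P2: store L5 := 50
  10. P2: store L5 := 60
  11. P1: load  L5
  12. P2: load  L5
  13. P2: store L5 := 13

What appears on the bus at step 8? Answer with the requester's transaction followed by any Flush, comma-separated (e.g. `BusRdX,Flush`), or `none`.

bus = BusUpgr,Flush

[1] P0: load  L5 | P0:E(20), P1:I, P2:I, P3:I | bus: BusRd
[2] P0: store L5 := 43 | P0:M(43), P1:I, P2:I, P3:I | bus: none
[3] P3: store L5 := 13 | P0:I, P1:I, P2:I, P3:M(13) | bus: BusRdX,Flush
[4] P1: store L5 := 52 | P0:I, P1:M(52), P2:I, P3:I | bus: BusRdX,Flush
[5] P1: load  L5 | P0:I, P1:M(52), P2:I, P3:I | bus: none
[6] P2: store L5 := 85 | P0:I, P1:I, P2:M(85), P3:I | bus: BusRdX,Flush
[7] P0: load  L5 | P0:S(85), P1:I, P2:O(85), P3:I | bus: BusRd
[8] P0: store L5 := 35 | P0:M(35), P1:I, P2:I, P3:I | bus: BusUpgr,Flush
[9] P2: store L5 := 50 | P0:I, P1:I, P2:M(50), P3:I | bus: BusRdX,Flush
[10] P2: store L5 := 60 | P0:I, P1:I, P2:M(60), P3:I | bus: none
[11] P1: load  L5 | P0:I, P1:S(60), P2:O(60), P3:I | bus: BusRd
[12] P2: load  L5 | P0:I, P1:S(60), P2:O(60), P3:I | bus: none
[13] P2: store L5 := 13 | P0:I, P1:I, P2:M(13), P3:I | bus: BusUpgr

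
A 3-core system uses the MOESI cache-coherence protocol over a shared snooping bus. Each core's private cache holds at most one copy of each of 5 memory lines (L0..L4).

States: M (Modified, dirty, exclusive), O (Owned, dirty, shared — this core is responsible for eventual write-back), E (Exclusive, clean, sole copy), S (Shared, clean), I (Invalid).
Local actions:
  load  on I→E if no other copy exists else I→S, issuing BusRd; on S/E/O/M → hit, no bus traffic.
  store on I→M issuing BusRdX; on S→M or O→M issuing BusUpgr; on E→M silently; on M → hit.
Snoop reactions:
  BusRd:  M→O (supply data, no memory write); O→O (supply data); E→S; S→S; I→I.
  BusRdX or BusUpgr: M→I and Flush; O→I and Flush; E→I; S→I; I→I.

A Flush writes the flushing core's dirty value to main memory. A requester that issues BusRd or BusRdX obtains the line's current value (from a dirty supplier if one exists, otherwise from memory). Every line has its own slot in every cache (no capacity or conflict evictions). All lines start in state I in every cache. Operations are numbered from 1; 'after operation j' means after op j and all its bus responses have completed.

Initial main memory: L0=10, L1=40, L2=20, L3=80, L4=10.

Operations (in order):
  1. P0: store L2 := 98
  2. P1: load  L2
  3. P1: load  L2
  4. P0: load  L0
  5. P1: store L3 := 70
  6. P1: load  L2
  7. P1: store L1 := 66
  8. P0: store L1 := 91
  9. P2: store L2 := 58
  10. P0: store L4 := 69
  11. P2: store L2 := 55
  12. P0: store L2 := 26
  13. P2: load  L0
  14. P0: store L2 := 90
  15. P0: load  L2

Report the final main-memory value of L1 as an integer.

1. P0: store L2 := 98  bus=[BusRdX]  L2: P0=M P1=I P2=I  mem[L2]=20
2. P1: load  L2  bus=[BusRd]  L2: P0=O P1=S P2=I  mem[L2]=20
3. P1: load  L2  bus=[-]  L2: P0=O P1=S P2=I  mem[L2]=20
4. P0: load  L0  bus=[BusRd]  L0: P0=E P1=I P2=I  mem[L0]=10
5. P1: store L3 := 70  bus=[BusRdX]  L3: P0=I P1=M P2=I  mem[L3]=80
6. P1: load  L2  bus=[-]  L2: P0=O P1=S P2=I  mem[L2]=20
7. P1: store L1 := 66  bus=[BusRdX]  L1: P0=I P1=M P2=I  mem[L1]=40
8. P0: store L1 := 91  bus=[BusRdX,Flush]  L1: P0=M P1=I P2=I  mem[L1]=66
9. P2: store L2 := 58  bus=[BusRdX,Flush]  L2: P0=I P1=I P2=M  mem[L2]=98
10. P0: store L4 := 69  bus=[BusRdX]  L4: P0=M P1=I P2=I  mem[L4]=10
11. P2: store L2 := 55  bus=[-]  L2: P0=I P1=I P2=M  mem[L2]=98
12. P0: store L2 := 26  bus=[BusRdX,Flush]  L2: P0=M P1=I P2=I  mem[L2]=55
13. P2: load  L0  bus=[BusRd]  L0: P0=S P1=I P2=S  mem[L0]=10
14. P0: store L2 := 90  bus=[-]  L2: P0=M P1=I P2=I  mem[L2]=55
15. P0: load  L2  bus=[-]  L2: P0=M P1=I P2=I  mem[L2]=55

memory[L1] = 66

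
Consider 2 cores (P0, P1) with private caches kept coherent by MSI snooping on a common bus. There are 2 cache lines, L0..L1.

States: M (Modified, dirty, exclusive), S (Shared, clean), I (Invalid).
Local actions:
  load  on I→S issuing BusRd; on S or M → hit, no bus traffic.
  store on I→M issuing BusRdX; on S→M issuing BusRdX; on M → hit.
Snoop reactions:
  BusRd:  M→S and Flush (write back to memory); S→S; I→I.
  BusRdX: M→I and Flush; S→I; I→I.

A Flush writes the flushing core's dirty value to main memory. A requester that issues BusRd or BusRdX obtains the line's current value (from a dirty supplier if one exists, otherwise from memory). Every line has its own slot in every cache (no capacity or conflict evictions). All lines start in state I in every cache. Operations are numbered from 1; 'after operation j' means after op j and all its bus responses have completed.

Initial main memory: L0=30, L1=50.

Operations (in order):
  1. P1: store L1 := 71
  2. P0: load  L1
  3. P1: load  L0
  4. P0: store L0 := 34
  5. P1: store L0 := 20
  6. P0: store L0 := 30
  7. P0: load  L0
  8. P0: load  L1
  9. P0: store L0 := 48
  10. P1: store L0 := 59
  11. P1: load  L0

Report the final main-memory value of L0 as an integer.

memory[L0] = 48

[1] P1: store L1 := 71 | P0:I, P1:M(71) | bus: BusRdX
[2] P0: load  L1 | P0:S(71), P1:S(71) | bus: BusRd,Flush
[3] P1: load  L0 | P0:I, P1:S(30) | bus: BusRd
[4] P0: store L0 := 34 | P0:M(34), P1:I | bus: BusRdX
[5] P1: store L0 := 20 | P0:I, P1:M(20) | bus: BusRdX,Flush
[6] P0: store L0 := 30 | P0:M(30), P1:I | bus: BusRdX,Flush
[7] P0: load  L0 | P0:M(30), P1:I | bus: none
[8] P0: load  L1 | P0:S(71), P1:S(71) | bus: none
[9] P0: store L0 := 48 | P0:M(48), P1:I | bus: none
[10] P1: store L0 := 59 | P0:I, P1:M(59) | bus: BusRdX,Flush
[11] P1: load  L0 | P0:I, P1:M(59) | bus: none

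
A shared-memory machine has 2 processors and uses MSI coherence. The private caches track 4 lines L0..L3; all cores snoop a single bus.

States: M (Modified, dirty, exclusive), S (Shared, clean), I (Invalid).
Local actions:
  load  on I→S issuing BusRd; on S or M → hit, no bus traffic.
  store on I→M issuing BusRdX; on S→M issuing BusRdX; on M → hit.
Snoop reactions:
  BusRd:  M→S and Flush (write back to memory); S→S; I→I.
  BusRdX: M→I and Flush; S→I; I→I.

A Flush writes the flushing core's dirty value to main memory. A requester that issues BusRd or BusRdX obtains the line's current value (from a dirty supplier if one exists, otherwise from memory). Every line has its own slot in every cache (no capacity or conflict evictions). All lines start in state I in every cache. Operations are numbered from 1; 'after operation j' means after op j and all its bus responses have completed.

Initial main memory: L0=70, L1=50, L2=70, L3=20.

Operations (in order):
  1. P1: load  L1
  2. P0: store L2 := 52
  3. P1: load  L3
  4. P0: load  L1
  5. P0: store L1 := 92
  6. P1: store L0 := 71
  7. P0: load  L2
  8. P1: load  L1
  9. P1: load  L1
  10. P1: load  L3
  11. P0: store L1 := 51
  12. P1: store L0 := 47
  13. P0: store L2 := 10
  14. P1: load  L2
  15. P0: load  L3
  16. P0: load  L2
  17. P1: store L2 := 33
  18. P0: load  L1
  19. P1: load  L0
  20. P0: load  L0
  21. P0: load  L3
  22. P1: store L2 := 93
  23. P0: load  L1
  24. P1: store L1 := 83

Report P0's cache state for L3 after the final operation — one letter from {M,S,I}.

state = S

  op1 P1: load  L1 → I/S on L1; bus BusRd; mem=50
  op2 P0: store L2 := 52 → M/I on L2; bus BusRdX; mem=70
  op3 P1: load  L3 → I/S on L3; bus BusRd; mem=20
  op4 P0: load  L1 → S/S on L1; bus BusRd; mem=50
  op5 P0: store L1 := 92 → M/I on L1; bus BusRdX; mem=50
  op6 P1: store L0 := 71 → I/M on L0; bus BusRdX; mem=70
  op7 P0: load  L2 → M/I on L2; bus (none); mem=70
  op8 P1: load  L1 → S/S on L1; bus BusRd Flush; mem=92
  op9 P1: load  L1 → S/S on L1; bus (none); mem=92
  op10 P1: load  L3 → I/S on L3; bus (none); mem=20
  op11 P0: store L1 := 51 → M/I on L1; bus BusRdX; mem=92
  op12 P1: store L0 := 47 → I/M on L0; bus (none); mem=70
  op13 P0: store L2 := 10 → M/I on L2; bus (none); mem=70
  op14 P1: load  L2 → S/S on L2; bus BusRd Flush; mem=10
  op15 P0: load  L3 → S/S on L3; bus BusRd; mem=20
  op16 P0: load  L2 → S/S on L2; bus (none); mem=10
  op17 P1: store L2 := 33 → I/M on L2; bus BusRdX; mem=10
  op18 P0: load  L1 → M/I on L1; bus (none); mem=92
  op19 P1: load  L0 → I/M on L0; bus (none); mem=70
  op20 P0: load  L0 → S/S on L0; bus BusRd Flush; mem=47
  op21 P0: load  L3 → S/S on L3; bus (none); mem=20
  op22 P1: store L2 := 93 → I/M on L2; bus (none); mem=10
  op23 P0: load  L1 → M/I on L1; bus (none); mem=92
  op24 P1: store L1 := 83 → I/M on L1; bus BusRdX Flush; mem=51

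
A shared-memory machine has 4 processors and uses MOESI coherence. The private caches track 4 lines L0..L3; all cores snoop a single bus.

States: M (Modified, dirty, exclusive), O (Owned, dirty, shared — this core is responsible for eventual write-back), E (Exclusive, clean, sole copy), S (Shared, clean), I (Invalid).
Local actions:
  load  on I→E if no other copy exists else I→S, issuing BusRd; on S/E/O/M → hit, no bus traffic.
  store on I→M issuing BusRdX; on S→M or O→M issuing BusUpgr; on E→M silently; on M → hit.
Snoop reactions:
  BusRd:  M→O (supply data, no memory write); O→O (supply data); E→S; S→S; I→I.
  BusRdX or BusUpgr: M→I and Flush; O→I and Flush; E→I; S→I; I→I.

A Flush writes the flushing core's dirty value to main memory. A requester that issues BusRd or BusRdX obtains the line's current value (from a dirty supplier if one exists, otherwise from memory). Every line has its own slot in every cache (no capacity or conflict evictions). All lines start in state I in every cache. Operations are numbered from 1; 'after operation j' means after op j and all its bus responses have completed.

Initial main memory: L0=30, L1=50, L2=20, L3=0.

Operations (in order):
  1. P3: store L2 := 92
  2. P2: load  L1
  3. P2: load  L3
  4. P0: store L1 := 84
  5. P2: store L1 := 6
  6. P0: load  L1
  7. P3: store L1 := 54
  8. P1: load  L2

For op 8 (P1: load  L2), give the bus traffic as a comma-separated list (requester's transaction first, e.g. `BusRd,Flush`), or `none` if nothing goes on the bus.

step 1: P3: store L2 := 92  ⟶  IIIM  (L2)  txn=BusRdX  M[L2]=20
step 2: P2: load  L1  ⟶  IIEI  (L1)  txn=BusRd  M[L1]=50
step 3: P2: load  L3  ⟶  IIEI  (L3)  txn=BusRd  M[L3]=0
step 4: P0: store L1 := 84  ⟶  MIII  (L1)  txn=BusRdX  M[L1]=50
step 5: P2: store L1 := 6  ⟶  IIMI  (L1)  txn=BusRdX+Flush  M[L1]=84
step 6: P0: load  L1  ⟶  SIOI  (L1)  txn=BusRd  M[L1]=84
step 7: P3: store L1 := 54  ⟶  IIIM  (L1)  txn=BusRdX+Flush  M[L1]=6
step 8: P1: load  L2  ⟶  ISIO  (L2)  txn=BusRd  M[L2]=20

bus = BusRd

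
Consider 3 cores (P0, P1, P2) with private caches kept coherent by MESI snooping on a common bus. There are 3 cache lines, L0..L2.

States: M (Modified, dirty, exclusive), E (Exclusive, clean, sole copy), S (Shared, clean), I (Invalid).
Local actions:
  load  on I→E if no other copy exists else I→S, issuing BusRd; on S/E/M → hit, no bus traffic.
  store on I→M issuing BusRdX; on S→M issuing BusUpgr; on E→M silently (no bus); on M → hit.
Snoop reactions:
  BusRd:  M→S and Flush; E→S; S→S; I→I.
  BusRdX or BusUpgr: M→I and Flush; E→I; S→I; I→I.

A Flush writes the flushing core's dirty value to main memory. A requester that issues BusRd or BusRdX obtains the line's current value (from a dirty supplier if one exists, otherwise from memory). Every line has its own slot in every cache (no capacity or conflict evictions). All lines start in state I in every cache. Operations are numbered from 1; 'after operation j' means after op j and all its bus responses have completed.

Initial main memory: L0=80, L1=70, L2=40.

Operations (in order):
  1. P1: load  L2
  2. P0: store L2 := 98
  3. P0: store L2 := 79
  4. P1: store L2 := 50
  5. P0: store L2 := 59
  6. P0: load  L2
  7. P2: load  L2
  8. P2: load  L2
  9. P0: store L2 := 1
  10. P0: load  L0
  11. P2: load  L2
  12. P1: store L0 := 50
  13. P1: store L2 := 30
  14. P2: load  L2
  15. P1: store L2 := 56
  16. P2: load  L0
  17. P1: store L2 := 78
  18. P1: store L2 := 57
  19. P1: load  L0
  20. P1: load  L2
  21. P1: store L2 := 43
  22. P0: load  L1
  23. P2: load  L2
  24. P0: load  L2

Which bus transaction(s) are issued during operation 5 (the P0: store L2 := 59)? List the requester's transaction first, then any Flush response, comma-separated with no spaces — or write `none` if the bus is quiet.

  op1 P1: load  L2 → I/E/I on L2; bus BusRd; mem=40
  op2 P0: store L2 := 98 → M/I/I on L2; bus BusRdX; mem=40
  op3 P0: store L2 := 79 → M/I/I on L2; bus (none); mem=40
  op4 P1: store L2 := 50 → I/M/I on L2; bus BusRdX Flush; mem=79
  op5 P0: store L2 := 59 → M/I/I on L2; bus BusRdX Flush; mem=50
  op6 P0: load  L2 → M/I/I on L2; bus (none); mem=50
  op7 P2: load  L2 → S/I/S on L2; bus BusRd Flush; mem=59
  op8 P2: load  L2 → S/I/S on L2; bus (none); mem=59
  op9 P0: store L2 := 1 → M/I/I on L2; bus BusUpgr; mem=59
  op10 P0: load  L0 → E/I/I on L0; bus BusRd; mem=80
  op11 P2: load  L2 → S/I/S on L2; bus BusRd Flush; mem=1
  op12 P1: store L0 := 50 → I/M/I on L0; bus BusRdX; mem=80
  op13 P1: store L2 := 30 → I/M/I on L2; bus BusRdX; mem=1
  op14 P2: load  L2 → I/S/S on L2; bus BusRd Flush; mem=30
  op15 P1: store L2 := 56 → I/M/I on L2; bus BusUpgr; mem=30
  op16 P2: load  L0 → I/S/S on L0; bus BusRd Flush; mem=50
  op17 P1: store L2 := 78 → I/M/I on L2; bus (none); mem=30
  op18 P1: store L2 := 57 → I/M/I on L2; bus (none); mem=30
  op19 P1: load  L0 → I/S/S on L0; bus (none); mem=50
  op20 P1: load  L2 → I/M/I on L2; bus (none); mem=30
  op21 P1: store L2 := 43 → I/M/I on L2; bus (none); mem=30
  op22 P0: load  L1 → E/I/I on L1; bus BusRd; mem=70
  op23 P2: load  L2 → I/S/S on L2; bus BusRd Flush; mem=43
  op24 P0: load  L2 → S/S/S on L2; bus BusRd; mem=43

bus = BusRdX,Flush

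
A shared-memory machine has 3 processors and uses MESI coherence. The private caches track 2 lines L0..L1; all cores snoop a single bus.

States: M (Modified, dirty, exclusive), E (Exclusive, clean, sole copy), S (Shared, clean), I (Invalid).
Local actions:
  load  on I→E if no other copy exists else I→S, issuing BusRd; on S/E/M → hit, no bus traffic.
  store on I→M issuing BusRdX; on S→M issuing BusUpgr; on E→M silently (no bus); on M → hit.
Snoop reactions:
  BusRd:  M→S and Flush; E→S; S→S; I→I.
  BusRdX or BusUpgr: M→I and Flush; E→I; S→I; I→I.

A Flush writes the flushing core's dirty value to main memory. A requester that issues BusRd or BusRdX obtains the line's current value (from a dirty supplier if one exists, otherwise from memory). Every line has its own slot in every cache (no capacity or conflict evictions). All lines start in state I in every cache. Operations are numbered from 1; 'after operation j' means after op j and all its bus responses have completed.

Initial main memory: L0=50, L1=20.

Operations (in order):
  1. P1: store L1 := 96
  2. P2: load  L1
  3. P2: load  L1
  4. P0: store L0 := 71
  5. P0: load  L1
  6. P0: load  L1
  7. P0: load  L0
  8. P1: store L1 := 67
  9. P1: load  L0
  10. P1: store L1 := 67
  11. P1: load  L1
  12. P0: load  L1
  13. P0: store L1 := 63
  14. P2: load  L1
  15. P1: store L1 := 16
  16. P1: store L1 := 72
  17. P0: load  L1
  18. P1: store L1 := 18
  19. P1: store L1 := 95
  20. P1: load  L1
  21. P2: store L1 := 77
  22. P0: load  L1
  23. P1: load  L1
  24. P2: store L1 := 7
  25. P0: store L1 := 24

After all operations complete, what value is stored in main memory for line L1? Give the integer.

memory[L1] = 7

step 1: P1: store L1 := 96  ⟶  IMI  (L1)  txn=BusRdX  M[L1]=20
step 2: P2: load  L1  ⟶  ISS  (L1)  txn=BusRd+Flush  M[L1]=96
step 3: P2: load  L1  ⟶  ISS  (L1)  txn=∅  M[L1]=96
step 4: P0: store L0 := 71  ⟶  MII  (L0)  txn=BusRdX  M[L0]=50
step 5: P0: load  L1  ⟶  SSS  (L1)  txn=BusRd  M[L1]=96
step 6: P0: load  L1  ⟶  SSS  (L1)  txn=∅  M[L1]=96
step 7: P0: load  L0  ⟶  MII  (L0)  txn=∅  M[L0]=50
step 8: P1: store L1 := 67  ⟶  IMI  (L1)  txn=BusUpgr  M[L1]=96
step 9: P1: load  L0  ⟶  SSI  (L0)  txn=BusRd+Flush  M[L0]=71
step 10: P1: store L1 := 67  ⟶  IMI  (L1)  txn=∅  M[L1]=96
step 11: P1: load  L1  ⟶  IMI  (L1)  txn=∅  M[L1]=96
step 12: P0: load  L1  ⟶  SSI  (L1)  txn=BusRd+Flush  M[L1]=67
step 13: P0: store L1 := 63  ⟶  MII  (L1)  txn=BusUpgr  M[L1]=67
step 14: P2: load  L1  ⟶  SIS  (L1)  txn=BusRd+Flush  M[L1]=63
step 15: P1: store L1 := 16  ⟶  IMI  (L1)  txn=BusRdX  M[L1]=63
step 16: P1: store L1 := 72  ⟶  IMI  (L1)  txn=∅  M[L1]=63
step 17: P0: load  L1  ⟶  SSI  (L1)  txn=BusRd+Flush  M[L1]=72
step 18: P1: store L1 := 18  ⟶  IMI  (L1)  txn=BusUpgr  M[L1]=72
step 19: P1: store L1 := 95  ⟶  IMI  (L1)  txn=∅  M[L1]=72
step 20: P1: load  L1  ⟶  IMI  (L1)  txn=∅  M[L1]=72
step 21: P2: store L1 := 77  ⟶  IIM  (L1)  txn=BusRdX+Flush  M[L1]=95
step 22: P0: load  L1  ⟶  SIS  (L1)  txn=BusRd+Flush  M[L1]=77
step 23: P1: load  L1  ⟶  SSS  (L1)  txn=BusRd  M[L1]=77
step 24: P2: store L1 := 7  ⟶  IIM  (L1)  txn=BusUpgr  M[L1]=77
step 25: P0: store L1 := 24  ⟶  MII  (L1)  txn=BusRdX+Flush  M[L1]=7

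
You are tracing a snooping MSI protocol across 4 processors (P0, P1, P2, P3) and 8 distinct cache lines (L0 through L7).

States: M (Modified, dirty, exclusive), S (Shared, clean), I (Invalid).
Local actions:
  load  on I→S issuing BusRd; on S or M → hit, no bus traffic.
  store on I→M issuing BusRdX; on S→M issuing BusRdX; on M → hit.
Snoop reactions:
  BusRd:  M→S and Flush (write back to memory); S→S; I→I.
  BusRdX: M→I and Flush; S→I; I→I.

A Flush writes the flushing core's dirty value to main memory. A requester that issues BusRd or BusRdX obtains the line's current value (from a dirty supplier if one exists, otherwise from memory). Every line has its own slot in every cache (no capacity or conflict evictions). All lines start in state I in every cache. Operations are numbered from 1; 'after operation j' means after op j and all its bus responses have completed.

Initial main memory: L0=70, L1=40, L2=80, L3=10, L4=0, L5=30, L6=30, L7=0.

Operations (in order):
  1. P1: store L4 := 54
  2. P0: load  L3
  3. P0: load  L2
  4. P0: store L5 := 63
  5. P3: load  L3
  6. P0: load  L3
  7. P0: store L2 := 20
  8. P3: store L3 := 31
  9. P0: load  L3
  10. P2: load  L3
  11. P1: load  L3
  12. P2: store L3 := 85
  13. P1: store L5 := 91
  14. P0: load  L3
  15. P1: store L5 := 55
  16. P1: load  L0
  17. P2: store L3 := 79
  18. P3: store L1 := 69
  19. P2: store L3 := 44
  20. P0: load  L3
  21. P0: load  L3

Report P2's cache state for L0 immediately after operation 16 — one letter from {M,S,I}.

step 1: P1: store L4 := 54  ⟶  IMII  (L4)  txn=BusRdX  M[L4]=0
step 2: P0: load  L3  ⟶  SIII  (L3)  txn=BusRd  M[L3]=10
step 3: P0: load  L2  ⟶  SIII  (L2)  txn=BusRd  M[L2]=80
step 4: P0: store L5 := 63  ⟶  MIII  (L5)  txn=BusRdX  M[L5]=30
step 5: P3: load  L3  ⟶  SIIS  (L3)  txn=BusRd  M[L3]=10
step 6: P0: load  L3  ⟶  SIIS  (L3)  txn=∅  M[L3]=10
step 7: P0: store L2 := 20  ⟶  MIII  (L2)  txn=BusRdX  M[L2]=80
step 8: P3: store L3 := 31  ⟶  IIIM  (L3)  txn=BusRdX  M[L3]=10
step 9: P0: load  L3  ⟶  SIIS  (L3)  txn=BusRd+Flush  M[L3]=31
step 10: P2: load  L3  ⟶  SISS  (L3)  txn=BusRd  M[L3]=31
step 11: P1: load  L3  ⟶  SSSS  (L3)  txn=BusRd  M[L3]=31
step 12: P2: store L3 := 85  ⟶  IIMI  (L3)  txn=BusRdX  M[L3]=31
step 13: P1: store L5 := 91  ⟶  IMII  (L5)  txn=BusRdX+Flush  M[L5]=63
step 14: P0: load  L3  ⟶  SISI  (L3)  txn=BusRd+Flush  M[L3]=85
step 15: P1: store L5 := 55  ⟶  IMII  (L5)  txn=∅  M[L5]=63
step 16: P1: load  L0  ⟶  ISII  (L0)  txn=BusRd  M[L0]=70
step 17: P2: store L3 := 79  ⟶  IIMI  (L3)  txn=BusRdX  M[L3]=85
step 18: P3: store L1 := 69  ⟶  IIIM  (L1)  txn=BusRdX  M[L1]=40
step 19: P2: store L3 := 44  ⟶  IIMI  (L3)  txn=∅  M[L3]=85
step 20: P0: load  L3  ⟶  SISI  (L3)  txn=BusRd+Flush  M[L3]=44
step 21: P0: load  L3  ⟶  SISI  (L3)  txn=∅  M[L3]=44

state = I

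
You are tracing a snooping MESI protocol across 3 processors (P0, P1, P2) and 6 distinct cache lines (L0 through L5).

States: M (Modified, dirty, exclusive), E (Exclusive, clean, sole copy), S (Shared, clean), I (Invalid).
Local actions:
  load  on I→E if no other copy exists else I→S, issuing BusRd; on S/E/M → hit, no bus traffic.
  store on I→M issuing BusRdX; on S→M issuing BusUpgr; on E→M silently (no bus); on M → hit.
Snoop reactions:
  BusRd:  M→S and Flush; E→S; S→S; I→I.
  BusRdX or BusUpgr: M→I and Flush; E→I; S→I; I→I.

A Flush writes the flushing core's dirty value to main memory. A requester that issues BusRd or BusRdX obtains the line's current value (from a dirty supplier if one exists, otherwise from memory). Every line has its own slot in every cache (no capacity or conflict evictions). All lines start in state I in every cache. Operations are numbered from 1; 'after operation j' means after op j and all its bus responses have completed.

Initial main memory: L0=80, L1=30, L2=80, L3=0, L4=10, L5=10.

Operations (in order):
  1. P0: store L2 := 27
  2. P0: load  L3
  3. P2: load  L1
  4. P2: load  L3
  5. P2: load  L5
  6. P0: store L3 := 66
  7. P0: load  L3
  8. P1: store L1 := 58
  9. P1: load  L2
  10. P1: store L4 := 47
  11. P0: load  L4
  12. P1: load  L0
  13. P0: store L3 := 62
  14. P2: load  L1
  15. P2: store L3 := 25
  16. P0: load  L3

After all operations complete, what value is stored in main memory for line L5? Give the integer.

  op1 P0: store L2 := 27 → M/I/I on L2; bus BusRdX; mem=80
  op2 P0: load  L3 → E/I/I on L3; bus BusRd; mem=0
  op3 P2: load  L1 → I/I/E on L1; bus BusRd; mem=30
  op4 P2: load  L3 → S/I/S on L3; bus BusRd; mem=0
  op5 P2: load  L5 → I/I/E on L5; bus BusRd; mem=10
  op6 P0: store L3 := 66 → M/I/I on L3; bus BusUpgr; mem=0
  op7 P0: load  L3 → M/I/I on L3; bus (none); mem=0
  op8 P1: store L1 := 58 → I/M/I on L1; bus BusRdX; mem=30
  op9 P1: load  L2 → S/S/I on L2; bus BusRd Flush; mem=27
  op10 P1: store L4 := 47 → I/M/I on L4; bus BusRdX; mem=10
  op11 P0: load  L4 → S/S/I on L4; bus BusRd Flush; mem=47
  op12 P1: load  L0 → I/E/I on L0; bus BusRd; mem=80
  op13 P0: store L3 := 62 → M/I/I on L3; bus (none); mem=0
  op14 P2: load  L1 → I/S/S on L1; bus BusRd Flush; mem=58
  op15 P2: store L3 := 25 → I/I/M on L3; bus BusRdX Flush; mem=62
  op16 P0: load  L3 → S/I/S on L3; bus BusRd Flush; mem=25

memory[L5] = 10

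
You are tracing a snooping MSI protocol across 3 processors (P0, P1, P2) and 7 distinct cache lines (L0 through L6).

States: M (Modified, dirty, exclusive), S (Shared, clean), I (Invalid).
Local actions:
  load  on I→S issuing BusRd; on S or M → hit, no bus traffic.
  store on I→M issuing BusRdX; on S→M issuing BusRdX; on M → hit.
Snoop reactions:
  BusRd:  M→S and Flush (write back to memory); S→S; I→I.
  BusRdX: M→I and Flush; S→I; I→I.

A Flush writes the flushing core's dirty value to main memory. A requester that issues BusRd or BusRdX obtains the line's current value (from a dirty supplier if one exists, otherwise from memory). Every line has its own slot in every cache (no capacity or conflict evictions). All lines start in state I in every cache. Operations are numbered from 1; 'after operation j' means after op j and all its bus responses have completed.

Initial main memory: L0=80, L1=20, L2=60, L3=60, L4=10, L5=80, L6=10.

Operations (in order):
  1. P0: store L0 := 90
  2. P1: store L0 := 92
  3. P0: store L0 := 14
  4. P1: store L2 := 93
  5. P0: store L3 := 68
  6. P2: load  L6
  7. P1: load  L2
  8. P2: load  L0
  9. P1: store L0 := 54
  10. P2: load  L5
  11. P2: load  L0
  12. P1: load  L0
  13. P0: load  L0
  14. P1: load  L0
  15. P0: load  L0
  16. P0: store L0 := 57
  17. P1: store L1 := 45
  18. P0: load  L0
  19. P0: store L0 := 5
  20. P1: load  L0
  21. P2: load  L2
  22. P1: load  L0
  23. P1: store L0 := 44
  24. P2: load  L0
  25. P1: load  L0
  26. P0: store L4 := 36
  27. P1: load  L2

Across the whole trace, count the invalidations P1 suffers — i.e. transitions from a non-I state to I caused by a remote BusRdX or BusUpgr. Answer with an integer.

invalidations = 2

1. P0: store L0 := 90  bus=[BusRdX]  L0: P0=M P1=I P2=I  mem[L0]=80
2. P1: store L0 := 92  bus=[BusRdX,Flush]  L0: P0=I P1=M P2=I  mem[L0]=90
3. P0: store L0 := 14  bus=[BusRdX,Flush]  L0: P0=M P1=I P2=I  mem[L0]=92
4. P1: store L2 := 93  bus=[BusRdX]  L2: P0=I P1=M P2=I  mem[L2]=60
5. P0: store L3 := 68  bus=[BusRdX]  L3: P0=M P1=I P2=I  mem[L3]=60
6. P2: load  L6  bus=[BusRd]  L6: P0=I P1=I P2=S  mem[L6]=10
7. P1: load  L2  bus=[-]  L2: P0=I P1=M P2=I  mem[L2]=60
8. P2: load  L0  bus=[BusRd,Flush]  L0: P0=S P1=I P2=S  mem[L0]=14
9. P1: store L0 := 54  bus=[BusRdX]  L0: P0=I P1=M P2=I  mem[L0]=14
10. P2: load  L5  bus=[BusRd]  L5: P0=I P1=I P2=S  mem[L5]=80
11. P2: load  L0  bus=[BusRd,Flush]  L0: P0=I P1=S P2=S  mem[L0]=54
12. P1: load  L0  bus=[-]  L0: P0=I P1=S P2=S  mem[L0]=54
13. P0: load  L0  bus=[BusRd]  L0: P0=S P1=S P2=S  mem[L0]=54
14. P1: load  L0  bus=[-]  L0: P0=S P1=S P2=S  mem[L0]=54
15. P0: load  L0  bus=[-]  L0: P0=S P1=S P2=S  mem[L0]=54
16. P0: store L0 := 57  bus=[BusRdX]  L0: P0=M P1=I P2=I  mem[L0]=54
17. P1: store L1 := 45  bus=[BusRdX]  L1: P0=I P1=M P2=I  mem[L1]=20
18. P0: load  L0  bus=[-]  L0: P0=M P1=I P2=I  mem[L0]=54
19. P0: store L0 := 5  bus=[-]  L0: P0=M P1=I P2=I  mem[L0]=54
20. P1: load  L0  bus=[BusRd,Flush]  L0: P0=S P1=S P2=I  mem[L0]=5
21. P2: load  L2  bus=[BusRd,Flush]  L2: P0=I P1=S P2=S  mem[L2]=93
22. P1: load  L0  bus=[-]  L0: P0=S P1=S P2=I  mem[L0]=5
23. P1: store L0 := 44  bus=[BusRdX]  L0: P0=I P1=M P2=I  mem[L0]=5
24. P2: load  L0  bus=[BusRd,Flush]  L0: P0=I P1=S P2=S  mem[L0]=44
25. P1: load  L0  bus=[-]  L0: P0=I P1=S P2=S  mem[L0]=44
26. P0: store L4 := 36  bus=[BusRdX]  L4: P0=M P1=I P2=I  mem[L4]=10
27. P1: load  L2  bus=[-]  L2: P0=I P1=S P2=S  mem[L2]=93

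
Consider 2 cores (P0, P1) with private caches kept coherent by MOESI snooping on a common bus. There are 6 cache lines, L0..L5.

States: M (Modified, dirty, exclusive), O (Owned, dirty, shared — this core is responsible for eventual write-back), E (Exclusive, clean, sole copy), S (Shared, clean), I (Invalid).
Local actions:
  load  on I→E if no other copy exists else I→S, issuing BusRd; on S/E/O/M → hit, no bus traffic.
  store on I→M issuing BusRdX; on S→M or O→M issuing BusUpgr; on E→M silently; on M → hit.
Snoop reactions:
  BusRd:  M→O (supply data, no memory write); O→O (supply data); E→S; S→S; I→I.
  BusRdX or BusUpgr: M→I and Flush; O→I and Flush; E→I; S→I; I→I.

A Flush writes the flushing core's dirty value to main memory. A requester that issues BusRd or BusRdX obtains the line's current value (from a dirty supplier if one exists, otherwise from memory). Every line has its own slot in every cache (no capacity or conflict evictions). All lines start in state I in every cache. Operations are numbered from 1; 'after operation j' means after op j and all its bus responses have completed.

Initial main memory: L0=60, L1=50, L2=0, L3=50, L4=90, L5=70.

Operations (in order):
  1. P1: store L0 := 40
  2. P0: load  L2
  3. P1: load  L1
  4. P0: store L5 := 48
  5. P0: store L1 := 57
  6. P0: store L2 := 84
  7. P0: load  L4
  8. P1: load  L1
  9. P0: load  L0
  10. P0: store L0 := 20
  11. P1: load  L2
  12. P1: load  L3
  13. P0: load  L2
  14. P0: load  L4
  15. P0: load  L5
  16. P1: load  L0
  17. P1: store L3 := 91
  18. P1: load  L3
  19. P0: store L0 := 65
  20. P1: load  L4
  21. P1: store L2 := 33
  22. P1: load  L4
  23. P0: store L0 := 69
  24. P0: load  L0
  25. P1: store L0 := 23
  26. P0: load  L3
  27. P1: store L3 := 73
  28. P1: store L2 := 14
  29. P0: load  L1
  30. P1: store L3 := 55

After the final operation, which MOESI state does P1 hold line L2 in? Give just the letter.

state = M

1. P1: store L0 := 40  bus=[BusRdX]  L0: P0=I P1=M  mem[L0]=60
2. P0: load  L2  bus=[BusRd]  L2: P0=E P1=I  mem[L2]=0
3. P1: load  L1  bus=[BusRd]  L1: P0=I P1=E  mem[L1]=50
4. P0: store L5 := 48  bus=[BusRdX]  L5: P0=M P1=I  mem[L5]=70
5. P0: store L1 := 57  bus=[BusRdX]  L1: P0=M P1=I  mem[L1]=50
6. P0: store L2 := 84  bus=[-]  L2: P0=M P1=I  mem[L2]=0
7. P0: load  L4  bus=[BusRd]  L4: P0=E P1=I  mem[L4]=90
8. P1: load  L1  bus=[BusRd]  L1: P0=O P1=S  mem[L1]=50
9. P0: load  L0  bus=[BusRd]  L0: P0=S P1=O  mem[L0]=60
10. P0: store L0 := 20  bus=[BusUpgr,Flush]  L0: P0=M P1=I  mem[L0]=40
11. P1: load  L2  bus=[BusRd]  L2: P0=O P1=S  mem[L2]=0
12. P1: load  L3  bus=[BusRd]  L3: P0=I P1=E  mem[L3]=50
13. P0: load  L2  bus=[-]  L2: P0=O P1=S  mem[L2]=0
14. P0: load  L4  bus=[-]  L4: P0=E P1=I  mem[L4]=90
15. P0: load  L5  bus=[-]  L5: P0=M P1=I  mem[L5]=70
16. P1: load  L0  bus=[BusRd]  L0: P0=O P1=S  mem[L0]=40
17. P1: store L3 := 91  bus=[-]  L3: P0=I P1=M  mem[L3]=50
18. P1: load  L3  bus=[-]  L3: P0=I P1=M  mem[L3]=50
19. P0: store L0 := 65  bus=[BusUpgr]  L0: P0=M P1=I  mem[L0]=40
20. P1: load  L4  bus=[BusRd]  L4: P0=S P1=S  mem[L4]=90
21. P1: store L2 := 33  bus=[BusUpgr,Flush]  L2: P0=I P1=M  mem[L2]=84
22. P1: load  L4  bus=[-]  L4: P0=S P1=S  mem[L4]=90
23. P0: store L0 := 69  bus=[-]  L0: P0=M P1=I  mem[L0]=40
24. P0: load  L0  bus=[-]  L0: P0=M P1=I  mem[L0]=40
25. P1: store L0 := 23  bus=[BusRdX,Flush]  L0: P0=I P1=M  mem[L0]=69
26. P0: load  L3  bus=[BusRd]  L3: P0=S P1=O  mem[L3]=50
27. P1: store L3 := 73  bus=[BusUpgr]  L3: P0=I P1=M  mem[L3]=50
28. P1: store L2 := 14  bus=[-]  L2: P0=I P1=M  mem[L2]=84
29. P0: load  L1  bus=[-]  L1: P0=O P1=S  mem[L1]=50
30. P1: store L3 := 55  bus=[-]  L3: P0=I P1=M  mem[L3]=50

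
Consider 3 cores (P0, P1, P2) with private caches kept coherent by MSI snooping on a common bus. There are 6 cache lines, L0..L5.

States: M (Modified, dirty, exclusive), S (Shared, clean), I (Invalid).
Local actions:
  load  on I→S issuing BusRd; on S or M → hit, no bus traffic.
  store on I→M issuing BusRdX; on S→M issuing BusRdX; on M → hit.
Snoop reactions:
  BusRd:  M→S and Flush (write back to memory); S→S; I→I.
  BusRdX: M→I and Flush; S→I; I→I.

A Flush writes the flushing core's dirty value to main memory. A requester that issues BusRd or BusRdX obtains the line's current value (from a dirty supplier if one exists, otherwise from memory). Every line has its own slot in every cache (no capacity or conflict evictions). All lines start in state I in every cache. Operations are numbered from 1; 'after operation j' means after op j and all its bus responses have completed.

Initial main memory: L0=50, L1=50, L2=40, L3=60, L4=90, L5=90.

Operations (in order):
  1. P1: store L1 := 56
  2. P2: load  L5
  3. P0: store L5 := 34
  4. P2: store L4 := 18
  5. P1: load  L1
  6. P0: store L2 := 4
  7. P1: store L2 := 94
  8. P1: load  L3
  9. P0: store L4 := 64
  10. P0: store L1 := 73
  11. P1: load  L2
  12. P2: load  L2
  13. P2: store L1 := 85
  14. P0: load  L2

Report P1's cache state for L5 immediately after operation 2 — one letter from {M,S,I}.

  op1 P1: store L1 := 56 → I/M/I on L1; bus BusRdX; mem=50
  op2 P2: load  L5 → I/I/S on L5; bus BusRd; mem=90
  op3 P0: store L5 := 34 → M/I/I on L5; bus BusRdX; mem=90
  op4 P2: store L4 := 18 → I/I/M on L4; bus BusRdX; mem=90
  op5 P1: load  L1 → I/M/I on L1; bus (none); mem=50
  op6 P0: store L2 := 4 → M/I/I on L2; bus BusRdX; mem=40
  op7 P1: store L2 := 94 → I/M/I on L2; bus BusRdX Flush; mem=4
  op8 P1: load  L3 → I/S/I on L3; bus BusRd; mem=60
  op9 P0: store L4 := 64 → M/I/I on L4; bus BusRdX Flush; mem=18
  op10 P0: store L1 := 73 → M/I/I on L1; bus BusRdX Flush; mem=56
  op11 P1: load  L2 → I/M/I on L2; bus (none); mem=4
  op12 P2: load  L2 → I/S/S on L2; bus BusRd Flush; mem=94
  op13 P2: store L1 := 85 → I/I/M on L1; bus BusRdX Flush; mem=73
  op14 P0: load  L2 → S/S/S on L2; bus BusRd; mem=94

state = I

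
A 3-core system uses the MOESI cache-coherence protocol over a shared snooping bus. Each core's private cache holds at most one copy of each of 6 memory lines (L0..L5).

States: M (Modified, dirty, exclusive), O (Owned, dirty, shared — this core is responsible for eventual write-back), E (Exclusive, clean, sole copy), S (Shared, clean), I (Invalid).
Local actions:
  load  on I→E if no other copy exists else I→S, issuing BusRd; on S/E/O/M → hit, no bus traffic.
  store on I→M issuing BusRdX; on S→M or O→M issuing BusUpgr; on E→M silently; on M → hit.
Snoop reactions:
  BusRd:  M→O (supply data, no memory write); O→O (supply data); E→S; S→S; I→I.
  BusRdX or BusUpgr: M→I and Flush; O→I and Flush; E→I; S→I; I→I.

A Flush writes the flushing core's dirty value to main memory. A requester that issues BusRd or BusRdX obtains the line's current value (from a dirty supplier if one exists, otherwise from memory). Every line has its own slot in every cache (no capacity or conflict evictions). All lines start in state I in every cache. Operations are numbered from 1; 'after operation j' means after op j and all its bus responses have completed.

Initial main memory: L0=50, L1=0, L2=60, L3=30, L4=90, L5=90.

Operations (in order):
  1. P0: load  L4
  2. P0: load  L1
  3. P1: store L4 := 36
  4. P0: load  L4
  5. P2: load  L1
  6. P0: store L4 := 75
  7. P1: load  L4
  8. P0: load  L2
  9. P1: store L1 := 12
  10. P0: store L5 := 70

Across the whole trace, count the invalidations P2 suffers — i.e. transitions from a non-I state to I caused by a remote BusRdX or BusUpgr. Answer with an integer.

step 1: P0: load  L4  ⟶  EII  (L4)  txn=BusRd  M[L4]=90
step 2: P0: load  L1  ⟶  EII  (L1)  txn=BusRd  M[L1]=0
step 3: P1: store L4 := 36  ⟶  IMI  (L4)  txn=BusRdX  M[L4]=90
step 4: P0: load  L4  ⟶  SOI  (L4)  txn=BusRd  M[L4]=90
step 5: P2: load  L1  ⟶  SIS  (L1)  txn=BusRd  M[L1]=0
step 6: P0: store L4 := 75  ⟶  MII  (L4)  txn=BusUpgr+Flush  M[L4]=36
step 7: P1: load  L4  ⟶  OSI  (L4)  txn=BusRd  M[L4]=36
step 8: P0: load  L2  ⟶  EII  (L2)  txn=BusRd  M[L2]=60
step 9: P1: store L1 := 12  ⟶  IMI  (L1)  txn=BusRdX  M[L1]=0
step 10: P0: store L5 := 70  ⟶  MII  (L5)  txn=BusRdX  M[L5]=90

invalidations = 1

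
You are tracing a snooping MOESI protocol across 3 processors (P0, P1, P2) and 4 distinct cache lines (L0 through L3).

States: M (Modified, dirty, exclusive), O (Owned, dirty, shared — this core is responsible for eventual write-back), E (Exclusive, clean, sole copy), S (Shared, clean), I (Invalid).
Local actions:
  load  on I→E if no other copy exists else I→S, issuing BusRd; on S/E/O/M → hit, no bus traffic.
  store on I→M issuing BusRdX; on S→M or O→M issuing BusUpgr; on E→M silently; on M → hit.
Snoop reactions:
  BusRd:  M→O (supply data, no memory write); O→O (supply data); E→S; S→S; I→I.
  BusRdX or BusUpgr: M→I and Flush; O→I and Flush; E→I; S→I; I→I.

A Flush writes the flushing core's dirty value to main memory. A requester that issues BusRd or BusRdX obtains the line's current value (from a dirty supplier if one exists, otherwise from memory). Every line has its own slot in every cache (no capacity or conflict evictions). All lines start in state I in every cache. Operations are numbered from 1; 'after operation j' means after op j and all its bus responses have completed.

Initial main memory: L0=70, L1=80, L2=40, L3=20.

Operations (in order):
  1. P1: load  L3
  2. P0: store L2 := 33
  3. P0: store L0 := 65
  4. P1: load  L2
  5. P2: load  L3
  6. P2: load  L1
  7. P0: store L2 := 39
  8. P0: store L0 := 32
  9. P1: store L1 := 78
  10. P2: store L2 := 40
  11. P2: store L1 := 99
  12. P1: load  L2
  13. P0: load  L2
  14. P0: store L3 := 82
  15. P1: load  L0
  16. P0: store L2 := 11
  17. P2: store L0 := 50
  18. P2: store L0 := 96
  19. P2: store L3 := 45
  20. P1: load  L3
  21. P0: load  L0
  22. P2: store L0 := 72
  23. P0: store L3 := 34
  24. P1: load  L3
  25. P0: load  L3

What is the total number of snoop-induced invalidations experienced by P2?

1. P1: load  L3  bus=[BusRd]  L3: P0=I P1=E P2=I  mem[L3]=20
2. P0: store L2 := 33  bus=[BusRdX]  L2: P0=M P1=I P2=I  mem[L2]=40
3. P0: store L0 := 65  bus=[BusRdX]  L0: P0=M P1=I P2=I  mem[L0]=70
4. P1: load  L2  bus=[BusRd]  L2: P0=O P1=S P2=I  mem[L2]=40
5. P2: load  L3  bus=[BusRd]  L3: P0=I P1=S P2=S  mem[L3]=20
6. P2: load  L1  bus=[BusRd]  L1: P0=I P1=I P2=E  mem[L1]=80
7. P0: store L2 := 39  bus=[BusUpgr]  L2: P0=M P1=I P2=I  mem[L2]=40
8. P0: store L0 := 32  bus=[-]  L0: P0=M P1=I P2=I  mem[L0]=70
9. P1: store L1 := 78  bus=[BusRdX]  L1: P0=I P1=M P2=I  mem[L1]=80
10. P2: store L2 := 40  bus=[BusRdX,Flush]  L2: P0=I P1=I P2=M  mem[L2]=39
11. P2: store L1 := 99  bus=[BusRdX,Flush]  L1: P0=I P1=I P2=M  mem[L1]=78
12. P1: load  L2  bus=[BusRd]  L2: P0=I P1=S P2=O  mem[L2]=39
13. P0: load  L2  bus=[BusRd]  L2: P0=S P1=S P2=O  mem[L2]=39
14. P0: store L3 := 82  bus=[BusRdX]  L3: P0=M P1=I P2=I  mem[L3]=20
15. P1: load  L0  bus=[BusRd]  L0: P0=O P1=S P2=I  mem[L0]=70
16. P0: store L2 := 11  bus=[BusUpgr,Flush]  L2: P0=M P1=I P2=I  mem[L2]=40
17. P2: store L0 := 50  bus=[BusRdX,Flush]  L0: P0=I P1=I P2=M  mem[L0]=32
18. P2: store L0 := 96  bus=[-]  L0: P0=I P1=I P2=M  mem[L0]=32
19. P2: store L3 := 45  bus=[BusRdX,Flush]  L3: P0=I P1=I P2=M  mem[L3]=82
20. P1: load  L3  bus=[BusRd]  L3: P0=I P1=S P2=O  mem[L3]=82
21. P0: load  L0  bus=[BusRd]  L0: P0=S P1=I P2=O  mem[L0]=32
22. P2: store L0 := 72  bus=[BusUpgr]  L0: P0=I P1=I P2=M  mem[L0]=32
23. P0: store L3 := 34  bus=[BusRdX,Flush]  L3: P0=M P1=I P2=I  mem[L3]=45
24. P1: load  L3  bus=[BusRd]  L3: P0=O P1=S P2=I  mem[L3]=45
25. P0: load  L3  bus=[-]  L3: P0=O P1=S P2=I  mem[L3]=45

invalidations = 4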